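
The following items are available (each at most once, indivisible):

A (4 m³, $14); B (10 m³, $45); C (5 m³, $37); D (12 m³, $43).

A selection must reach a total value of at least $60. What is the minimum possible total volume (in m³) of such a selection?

Subsets with value ≥ 60, sorted by total volume:
- B+C: volume 15, value 82
- C+D: volume 17, value 80
Minimum volume: 15 m³.

15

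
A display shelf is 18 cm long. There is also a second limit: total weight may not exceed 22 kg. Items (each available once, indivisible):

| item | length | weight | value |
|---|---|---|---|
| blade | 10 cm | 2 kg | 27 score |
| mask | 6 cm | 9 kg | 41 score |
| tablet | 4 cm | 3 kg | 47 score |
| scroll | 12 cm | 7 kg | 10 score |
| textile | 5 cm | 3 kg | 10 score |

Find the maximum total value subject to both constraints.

Feasible sets respecting both limits:
- mask+tablet+textile: length 15, weight 15, value 98
- mask+tablet: length 10, weight 12, value 88
- blade+tablet: length 14, weight 5, value 74
- blade+mask: length 16, weight 11, value 68
Best: 98 score.

98 score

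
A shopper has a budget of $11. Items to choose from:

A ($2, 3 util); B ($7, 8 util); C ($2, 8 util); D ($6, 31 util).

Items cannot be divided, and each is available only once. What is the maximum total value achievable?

Check high-value combinations within $11:
- A+C+D: cost 2+2+6=10, value 3+8+31=42
- C+D: cost 2+6=8, value 8+31=39
- A+D: cost 2+6=8, value 3+31=34
- D: cost 6, value 31
Best: 42 util.

42 util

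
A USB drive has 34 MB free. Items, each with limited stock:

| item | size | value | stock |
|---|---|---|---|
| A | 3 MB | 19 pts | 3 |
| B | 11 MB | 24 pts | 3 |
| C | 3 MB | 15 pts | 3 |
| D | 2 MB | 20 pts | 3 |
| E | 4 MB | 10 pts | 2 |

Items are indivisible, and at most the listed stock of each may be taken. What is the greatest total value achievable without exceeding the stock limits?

Best selections within size 34 and stock limits:
- 3×A + 3×C + 3×D + 2×E: size 32, value 182
- 3×A + 3×C + 3×D + 1×E: size 28, value 172
Best: 182 pts.

182 pts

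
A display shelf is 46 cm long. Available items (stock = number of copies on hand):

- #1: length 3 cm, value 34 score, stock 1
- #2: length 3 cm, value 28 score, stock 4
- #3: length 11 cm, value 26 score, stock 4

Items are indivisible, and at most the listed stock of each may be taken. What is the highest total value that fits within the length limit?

Best selections within length 46 and stock limits:
- 1×#1 + 4×#2 + 2×#3: length 37, value 198
- 1×#1 + 3×#2 + 3×#3: length 45, value 196
- 4×#2 + 3×#3: length 45, value 190
Best: 198 score.

198 score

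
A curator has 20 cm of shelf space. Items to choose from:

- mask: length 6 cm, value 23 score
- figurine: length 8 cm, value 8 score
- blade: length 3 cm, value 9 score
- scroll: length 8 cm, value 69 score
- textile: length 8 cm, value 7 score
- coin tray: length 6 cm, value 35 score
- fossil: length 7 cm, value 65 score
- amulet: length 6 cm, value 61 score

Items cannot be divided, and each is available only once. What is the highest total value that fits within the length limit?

Check high-value combinations within 20 cm:
- scroll+coin tray+amulet: length 8+6+6=20, value 69+35+61=165
- coin tray+fossil+amulet: length 6+7+6=19, value 35+65+61=161
- mask+scroll+amulet: length 6+8+6=20, value 23+69+61=153
Best: 165 score.

165 score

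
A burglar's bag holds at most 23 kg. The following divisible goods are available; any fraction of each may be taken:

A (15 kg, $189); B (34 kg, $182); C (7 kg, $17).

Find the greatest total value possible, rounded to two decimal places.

Take in order of value per unit:
- A (189/15 per unit): all 15 → value 189, running total 189.00
- B (182/34 per unit): 8 of 34 → value 8×182/34 = 42.8235, running total 231.82
Total 231.82.

231.82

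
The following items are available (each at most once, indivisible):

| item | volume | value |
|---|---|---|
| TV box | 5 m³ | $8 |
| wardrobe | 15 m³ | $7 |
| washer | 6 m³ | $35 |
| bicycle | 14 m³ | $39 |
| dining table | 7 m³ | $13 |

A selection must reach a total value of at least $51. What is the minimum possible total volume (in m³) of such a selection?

Subsets with value ≥ 51, sorted by total volume:
- TV box+washer+dining table: volume 18, value 56
- washer+bicycle: volume 20, value 74
- bicycle+dining table: volume 21, value 52
Minimum volume: 18 m³.

18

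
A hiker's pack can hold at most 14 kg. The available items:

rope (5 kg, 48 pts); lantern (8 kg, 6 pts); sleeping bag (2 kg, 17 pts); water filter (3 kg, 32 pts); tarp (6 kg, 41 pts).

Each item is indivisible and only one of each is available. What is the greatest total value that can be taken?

Check high-value combinations within 14 kg:
- rope+water filter+tarp: weight 5+3+6=14, value 48+32+41=121
- rope+sleeping bag+tarp: weight 5+2+6=13, value 48+17+41=106
- rope+sleeping bag+water filter: weight 5+2+3=10, value 48+17+32=97
- sleeping bag+water filter+tarp: weight 2+3+6=11, value 17+32+41=90
Best: 121 pts.

121 pts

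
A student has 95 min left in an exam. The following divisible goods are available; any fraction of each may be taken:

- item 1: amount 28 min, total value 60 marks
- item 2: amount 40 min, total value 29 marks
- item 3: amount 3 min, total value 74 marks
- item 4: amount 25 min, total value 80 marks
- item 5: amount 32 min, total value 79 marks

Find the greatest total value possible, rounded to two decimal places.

298.08

Take in order of value per unit:
- item 3 (74/3 per unit): all 3 → value 74, running total 74.00
- item 4 (80/25 per unit): all 25 → value 80, running total 154.00
- item 5 (79/32 per unit): all 32 → value 79, running total 233.00
- item 1 (60/28 per unit): all 28 → value 60, running total 293.00
- item 2 (29/40 per unit): 7 of 40 → value 7×29/40 = 5.0750, running total 298.08
Total 298.08.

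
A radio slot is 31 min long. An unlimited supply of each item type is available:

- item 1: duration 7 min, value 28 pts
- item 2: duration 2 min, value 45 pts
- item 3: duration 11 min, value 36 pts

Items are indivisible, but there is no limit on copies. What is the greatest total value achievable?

Best value-per-unit is item 2 at 45/2, and filling with it alone uses duration 15×2=30. No mix of the others beats 15×45 = 675.

675 pts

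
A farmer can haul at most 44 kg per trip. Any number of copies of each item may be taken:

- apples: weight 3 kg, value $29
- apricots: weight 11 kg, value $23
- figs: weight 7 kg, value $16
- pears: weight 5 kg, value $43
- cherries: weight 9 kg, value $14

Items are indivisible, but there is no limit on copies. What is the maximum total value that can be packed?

$420

Best value-per-unit is apples at 29/3; filling with it alone gives 14×29 = 406.
Optimal mix: 13×apples + 1×pears → weight 44, value 420.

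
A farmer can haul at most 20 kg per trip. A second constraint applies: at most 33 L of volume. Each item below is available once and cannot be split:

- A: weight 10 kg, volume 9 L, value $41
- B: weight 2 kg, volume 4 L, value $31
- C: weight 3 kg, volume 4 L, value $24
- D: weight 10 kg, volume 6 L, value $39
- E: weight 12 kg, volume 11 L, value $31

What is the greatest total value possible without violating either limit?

$96

Feasible sets respecting both limits:
- A+B+C: weight 15, volume 17, value 96
- B+C+D: weight 15, volume 14, value 94
- B+C+E: weight 17, volume 19, value 86
Best: $96.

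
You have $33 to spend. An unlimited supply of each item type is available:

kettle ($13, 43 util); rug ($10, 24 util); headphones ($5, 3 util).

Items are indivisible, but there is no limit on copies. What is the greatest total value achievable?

91 util

Best value-per-unit is kettle at 43/13; filling with it alone gives 2×43 = 86.
Optimal mix: 1×kettle + 2×rug → cost 33, value 91.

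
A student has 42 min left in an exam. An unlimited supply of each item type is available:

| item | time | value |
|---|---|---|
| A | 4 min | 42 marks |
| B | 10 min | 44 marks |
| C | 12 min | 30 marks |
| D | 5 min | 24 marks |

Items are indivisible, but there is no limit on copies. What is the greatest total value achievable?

420 marks

Best value-per-unit is A at 42/4, and filling with it alone uses time 10×4=40. No mix of the others beats 10×42 = 420.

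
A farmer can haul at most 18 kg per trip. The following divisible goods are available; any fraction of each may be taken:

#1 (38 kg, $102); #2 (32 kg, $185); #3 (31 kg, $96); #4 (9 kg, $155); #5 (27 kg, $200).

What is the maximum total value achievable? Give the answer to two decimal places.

Take in order of value per unit:
- #4 (155/9 per unit): all 9 → value 155, running total 155.00
- #5 (200/27 per unit): 9 of 27 → value 9×200/27 = 66.6667, running total 221.67
Total 221.67.

221.67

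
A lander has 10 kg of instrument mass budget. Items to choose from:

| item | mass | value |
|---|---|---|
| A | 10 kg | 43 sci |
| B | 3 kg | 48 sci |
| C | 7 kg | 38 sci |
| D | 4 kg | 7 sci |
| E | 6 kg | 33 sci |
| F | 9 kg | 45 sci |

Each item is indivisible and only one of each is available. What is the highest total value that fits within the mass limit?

Check high-value combinations within 10 kg:
- B+C: mass 3+7=10, value 48+38=86
- B+E: mass 3+6=9, value 48+33=81
- B+D: mass 3+4=7, value 48+7=55
- B: mass 3, value 48
Best: 86 sci.

86 sci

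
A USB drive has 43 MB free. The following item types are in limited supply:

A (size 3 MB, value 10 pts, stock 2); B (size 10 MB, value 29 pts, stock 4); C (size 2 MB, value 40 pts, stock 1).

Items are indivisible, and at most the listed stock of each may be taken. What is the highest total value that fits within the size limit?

Best selections within size 43 and stock limits:
- 4×B + 1×C: size 42, value 156
- 2×A + 3×B + 1×C: size 38, value 147
- 1×A + 3×B + 1×C: size 35, value 137
Best: 156 pts.

156 pts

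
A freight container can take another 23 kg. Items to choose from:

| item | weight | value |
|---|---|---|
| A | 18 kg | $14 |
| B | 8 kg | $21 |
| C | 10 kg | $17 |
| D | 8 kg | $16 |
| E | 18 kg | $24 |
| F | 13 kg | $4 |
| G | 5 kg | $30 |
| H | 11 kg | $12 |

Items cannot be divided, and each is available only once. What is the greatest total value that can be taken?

Check high-value combinations within 23 kg:
- B+C+G: weight 8+10+5=23, value 21+17+30=68
- B+D+G: weight 8+8+5=21, value 21+16+30=67
- C+D+G: weight 10+8+5=23, value 17+16+30=63
Best: $68.

$68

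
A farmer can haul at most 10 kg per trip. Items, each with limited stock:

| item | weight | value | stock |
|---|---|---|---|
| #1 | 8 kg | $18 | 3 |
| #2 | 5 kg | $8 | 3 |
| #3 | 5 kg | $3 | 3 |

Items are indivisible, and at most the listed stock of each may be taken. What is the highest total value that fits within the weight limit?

Top feasible selections:
- 1×#1: weight 8, value 18
- 2×#2: weight 10, value 16
Best: $18.

$18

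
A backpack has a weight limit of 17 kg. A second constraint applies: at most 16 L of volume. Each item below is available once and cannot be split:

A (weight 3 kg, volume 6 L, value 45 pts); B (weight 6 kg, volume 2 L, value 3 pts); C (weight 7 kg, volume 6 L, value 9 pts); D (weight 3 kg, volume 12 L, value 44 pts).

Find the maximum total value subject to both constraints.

57 pts

Feasible sets respecting both limits:
- A+B+C: weight 16, volume 14, value 57
- A+C: weight 10, volume 12, value 54
- A+B: weight 9, volume 8, value 48
Best: 57 pts.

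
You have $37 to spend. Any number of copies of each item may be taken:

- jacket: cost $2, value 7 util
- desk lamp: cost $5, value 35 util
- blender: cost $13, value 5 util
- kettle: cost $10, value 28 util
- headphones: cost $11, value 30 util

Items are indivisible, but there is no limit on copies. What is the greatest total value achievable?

252 util

Best value-per-unit is desk lamp at 35/5; filling with it alone gives 7×35 = 245.
Optimal mix: 1×jacket + 7×desk lamp → cost 37, value 252.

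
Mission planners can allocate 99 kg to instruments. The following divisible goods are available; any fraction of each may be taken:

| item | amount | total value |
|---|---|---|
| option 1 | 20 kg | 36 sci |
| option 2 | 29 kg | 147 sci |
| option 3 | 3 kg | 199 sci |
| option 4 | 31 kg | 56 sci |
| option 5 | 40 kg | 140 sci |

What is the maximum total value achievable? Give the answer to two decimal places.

534.77

Take in order of value per unit:
- option 3 (199/3 per unit): all 3 → value 199, running total 199.00
- option 2 (147/29 per unit): all 29 → value 147, running total 346.00
- option 5 (140/40 per unit): all 40 → value 140, running total 486.00
- option 4 (56/31 per unit): 27 of 31 → value 27×56/31 = 48.7742, running total 534.77
Total 534.77.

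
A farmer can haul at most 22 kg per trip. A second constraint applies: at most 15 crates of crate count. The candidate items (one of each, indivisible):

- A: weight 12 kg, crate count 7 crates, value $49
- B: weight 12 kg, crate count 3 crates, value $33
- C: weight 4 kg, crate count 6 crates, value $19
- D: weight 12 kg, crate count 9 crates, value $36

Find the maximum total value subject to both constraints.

$68

Feasible sets respecting both limits:
- A+C: weight 16, crate count 13, value 68
- C+D: weight 16, crate count 15, value 55
- B+C: weight 16, crate count 9, value 52
- A: weight 12, crate count 7, value 49
Best: $68.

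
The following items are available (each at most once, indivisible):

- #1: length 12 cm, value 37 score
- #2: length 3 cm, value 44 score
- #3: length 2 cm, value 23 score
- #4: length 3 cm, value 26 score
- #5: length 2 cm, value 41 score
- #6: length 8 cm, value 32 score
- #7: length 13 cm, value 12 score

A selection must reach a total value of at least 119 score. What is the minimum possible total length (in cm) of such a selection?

10

Subsets with value ≥ 119, sorted by total length:
- #2+#3+#4+#5: length 10, value 134
- #2+#3+#5+#6: length 15, value 140
- #3+#4+#5+#6: length 15, value 122
- #2+#4+#5+#6: length 16, value 143
Minimum length: 10 cm.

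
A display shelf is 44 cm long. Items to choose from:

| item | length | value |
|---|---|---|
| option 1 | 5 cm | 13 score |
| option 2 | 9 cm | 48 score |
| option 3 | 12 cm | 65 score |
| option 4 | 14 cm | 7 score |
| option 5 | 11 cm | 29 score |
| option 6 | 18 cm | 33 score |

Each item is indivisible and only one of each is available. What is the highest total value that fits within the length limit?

Check high-value combinations within 44 cm:
- option 1+option 2+option 3+option 6: length 5+9+12+18=44, value 13+48+65+33=159
- option 1+option 2+option 3+option 5: length 5+9+12+11=37, value 13+48+65+29=155
- option 2+option 3+option 6: length 9+12+18=39, value 48+65+33=146
Best: 159 score.

159 score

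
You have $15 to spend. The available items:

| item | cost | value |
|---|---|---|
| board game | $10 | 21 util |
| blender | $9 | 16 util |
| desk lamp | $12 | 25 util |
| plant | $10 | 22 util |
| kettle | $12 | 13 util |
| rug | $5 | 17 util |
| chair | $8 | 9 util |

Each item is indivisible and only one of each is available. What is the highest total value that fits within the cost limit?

Check high-value combinations within $15:
- plant+rug: cost 10+5=15, value 22+17=39
- board game+rug: cost 10+5=15, value 21+17=38
- blender+rug: cost 9+5=14, value 16+17=33
Best: 39 util.

39 util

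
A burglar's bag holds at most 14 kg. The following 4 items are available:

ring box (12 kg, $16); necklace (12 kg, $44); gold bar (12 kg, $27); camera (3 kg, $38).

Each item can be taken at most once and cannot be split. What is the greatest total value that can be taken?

$44

Check high-value combinations within 14 kg:
- necklace: weight 12, value 44
- camera: weight 3, value 38
- gold bar: weight 12, value 27
Best: $44.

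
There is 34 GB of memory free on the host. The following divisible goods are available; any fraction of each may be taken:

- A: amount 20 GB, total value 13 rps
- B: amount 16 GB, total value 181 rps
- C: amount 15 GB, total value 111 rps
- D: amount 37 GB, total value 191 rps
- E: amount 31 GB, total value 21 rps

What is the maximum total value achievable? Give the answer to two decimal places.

Take in order of value per unit:
- B (181/16 per unit): all 16 → value 181, running total 181.00
- C (111/15 per unit): all 15 → value 111, running total 292.00
- D (191/37 per unit): 3 of 37 → value 3×191/37 = 15.4865, running total 307.49
Total 307.49.

307.49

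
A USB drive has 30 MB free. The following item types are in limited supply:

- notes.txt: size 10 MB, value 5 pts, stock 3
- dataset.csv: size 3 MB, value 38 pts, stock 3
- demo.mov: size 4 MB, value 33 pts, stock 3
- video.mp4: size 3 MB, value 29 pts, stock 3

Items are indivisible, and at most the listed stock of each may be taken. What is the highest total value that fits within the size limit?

Best selections within size 30 and stock limits:
- 3×dataset.csv + 3×demo.mov + 3×video.mp4: size 30, value 300
- 3×dataset.csv + 3×demo.mov + 2×video.mp4: size 27, value 271
- 3×dataset.csv + 2×demo.mov + 3×video.mp4: size 26, value 267
- 2×dataset.csv + 3×demo.mov + 3×video.mp4: size 27, value 262
Best: 300 pts.

300 pts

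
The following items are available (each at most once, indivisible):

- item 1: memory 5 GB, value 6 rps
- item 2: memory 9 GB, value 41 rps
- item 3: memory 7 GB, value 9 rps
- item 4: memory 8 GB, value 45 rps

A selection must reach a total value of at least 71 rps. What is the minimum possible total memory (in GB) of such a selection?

17

Subsets with value ≥ 71, sorted by total memory:
- item 2+item 4: memory 17, value 86
- item 1+item 2+item 4: memory 22, value 92
- item 2+item 3+item 4: memory 24, value 95
Minimum memory: 17 GB.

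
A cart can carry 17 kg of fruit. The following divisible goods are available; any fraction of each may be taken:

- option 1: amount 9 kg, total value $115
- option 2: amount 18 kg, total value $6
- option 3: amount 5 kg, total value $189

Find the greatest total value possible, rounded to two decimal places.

Take in order of value per unit:
- option 3 (189/5 per unit): all 5 → value 189, running total 189.00
- option 1 (115/9 per unit): all 9 → value 115, running total 304.00
- option 2 (6/18 per unit): 3 of 18 → value 3×6/18 = 1.0000, running total 305.00
Total 305.00.

305.00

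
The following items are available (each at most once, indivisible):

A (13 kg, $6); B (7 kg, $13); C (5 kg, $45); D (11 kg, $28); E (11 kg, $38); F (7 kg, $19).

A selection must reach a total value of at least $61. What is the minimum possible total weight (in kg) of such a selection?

12

Subsets with value ≥ 61, sorted by total weight:
- C+F: weight 12, value 64
- C+E: weight 16, value 83
- C+D: weight 16, value 73
Minimum weight: 12 kg.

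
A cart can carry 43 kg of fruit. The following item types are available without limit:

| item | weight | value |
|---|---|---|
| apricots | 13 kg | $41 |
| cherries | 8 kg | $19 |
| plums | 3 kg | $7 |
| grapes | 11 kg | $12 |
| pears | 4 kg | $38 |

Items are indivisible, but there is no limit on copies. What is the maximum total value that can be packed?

Best value-per-unit is pears at 38/4; filling with it alone gives 10×38 = 380.
Optimal mix: 1×plums + 10×pears → weight 43, value 387.

$387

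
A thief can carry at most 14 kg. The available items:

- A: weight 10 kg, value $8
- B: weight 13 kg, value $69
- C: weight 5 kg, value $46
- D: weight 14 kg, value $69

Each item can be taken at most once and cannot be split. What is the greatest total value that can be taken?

$69

This is a 0/1 knapsack; check combinations near the capacity.
- B: weight 13, value 69
- D: weight 14, value 69
- C: weight 5, value 46
- A: weight 10, value 8
Best: $69.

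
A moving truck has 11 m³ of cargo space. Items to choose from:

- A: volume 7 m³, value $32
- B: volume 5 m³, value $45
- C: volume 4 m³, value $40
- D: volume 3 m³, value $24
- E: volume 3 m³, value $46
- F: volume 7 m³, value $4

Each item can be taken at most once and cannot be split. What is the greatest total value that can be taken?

$115

Check high-value combinations within 11 m³:
- B+D+E: volume 5+3+3=11, value 45+24+46=115
- C+D+E: volume 4+3+3=10, value 40+24+46=110
- B+E: volume 5+3=8, value 45+46=91
- C+E: volume 4+3=7, value 40+46=86
- B+C: volume 5+4=9, value 45+40=85
Best: $115.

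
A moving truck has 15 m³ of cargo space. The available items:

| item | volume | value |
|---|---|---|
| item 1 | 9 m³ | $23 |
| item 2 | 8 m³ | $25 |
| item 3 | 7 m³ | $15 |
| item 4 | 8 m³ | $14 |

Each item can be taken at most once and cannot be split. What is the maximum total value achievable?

$40

Check high-value combinations within 15 m³:
- item 2+item 3: volume 8+7=15, value 25+15=40
- item 3+item 4: volume 7+8=15, value 15+14=29
- item 2: volume 8, value 25
- item 1: volume 9, value 23
Best: $40.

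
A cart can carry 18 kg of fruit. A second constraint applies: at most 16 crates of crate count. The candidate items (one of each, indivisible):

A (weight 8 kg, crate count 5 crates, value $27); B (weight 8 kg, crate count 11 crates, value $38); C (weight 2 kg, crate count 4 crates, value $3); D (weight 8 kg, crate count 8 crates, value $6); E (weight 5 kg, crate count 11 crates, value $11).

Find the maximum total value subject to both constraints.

Feasible sets respecting both limits:
- A+B: weight 16, crate count 16, value 65
- B+C: weight 10, crate count 15, value 41
- B: weight 8, crate count 11, value 38
- A+E: weight 13, crate count 16, value 38
Best: $65.

$65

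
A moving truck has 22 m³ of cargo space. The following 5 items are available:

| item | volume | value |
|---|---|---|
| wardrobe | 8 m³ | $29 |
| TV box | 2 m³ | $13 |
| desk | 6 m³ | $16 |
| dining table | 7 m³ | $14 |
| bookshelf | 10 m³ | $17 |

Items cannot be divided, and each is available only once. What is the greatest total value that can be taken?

$59

Check high-value combinations within 22 m³:
- wardrobe+TV box+bookshelf: volume 8+2+10=20, value 29+13+17=59
- wardrobe+desk+dining table: volume 8+6+7=21, value 29+16+14=59
- wardrobe+TV box+desk: volume 8+2+6=16, value 29+13+16=58
- wardrobe+TV box+dining table: volume 8+2+7=17, value 29+13+14=56
- wardrobe+bookshelf: volume 8+10=18, value 29+17=46
Best: $59.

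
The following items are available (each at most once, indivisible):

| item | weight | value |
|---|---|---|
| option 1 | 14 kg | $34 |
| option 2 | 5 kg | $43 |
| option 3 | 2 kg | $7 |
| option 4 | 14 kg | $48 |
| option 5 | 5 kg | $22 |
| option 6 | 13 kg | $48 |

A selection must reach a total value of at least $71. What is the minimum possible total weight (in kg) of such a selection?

12

Subsets with value ≥ 71, sorted by total weight:
- option 2+option 3+option 5: weight 12, value 72
- option 2+option 6: weight 18, value 91
- option 2+option 4: weight 19, value 91
Minimum weight: 12 kg.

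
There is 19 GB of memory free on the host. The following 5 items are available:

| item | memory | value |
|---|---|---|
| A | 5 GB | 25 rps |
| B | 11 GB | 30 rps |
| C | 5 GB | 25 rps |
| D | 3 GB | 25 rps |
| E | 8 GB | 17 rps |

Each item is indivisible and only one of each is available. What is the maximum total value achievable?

This is a 0/1 knapsack; check combinations near the capacity.
- A+B+D: memory 5+11+3=19, value 25+30+25=80
- B+C+D: memory 11+5+3=19, value 30+25+25=80
- A+C+D: memory 5+5+3=13, value 25+25+25=75
- A+D+E: memory 5+3+8=16, value 25+25+17=67
- C+D+E: memory 5+3+8=16, value 25+25+17=67
Best: 80 rps.

80 rps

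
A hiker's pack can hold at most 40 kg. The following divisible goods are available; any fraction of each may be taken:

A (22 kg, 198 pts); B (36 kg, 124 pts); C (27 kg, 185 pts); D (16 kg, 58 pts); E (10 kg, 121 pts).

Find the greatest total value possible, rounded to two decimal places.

373.81

Take in order of value per unit:
- E (121/10 per unit): all 10 → value 121, running total 121.00
- A (198/22 per unit): all 22 → value 198, running total 319.00
- C (185/27 per unit): 8 of 27 → value 8×185/27 = 54.8148, running total 373.81
Total 373.81.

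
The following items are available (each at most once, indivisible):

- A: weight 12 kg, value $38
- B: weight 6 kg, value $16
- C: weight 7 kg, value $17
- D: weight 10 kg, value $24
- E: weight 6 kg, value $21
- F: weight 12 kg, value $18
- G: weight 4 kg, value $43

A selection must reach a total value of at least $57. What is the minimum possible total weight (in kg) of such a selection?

10

Subsets with value ≥ 57, sorted by total weight:
- E+G: weight 10, value 64
- B+G: weight 10, value 59
- C+G: weight 11, value 60
- D+G: weight 14, value 67
Minimum weight: 10 kg.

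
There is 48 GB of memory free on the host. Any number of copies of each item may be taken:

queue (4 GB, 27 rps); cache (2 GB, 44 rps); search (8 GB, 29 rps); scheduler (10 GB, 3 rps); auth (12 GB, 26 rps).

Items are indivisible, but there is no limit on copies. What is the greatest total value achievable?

1056 rps

Best value-per-unit is cache at 44/2, and filling with it alone uses memory 24×2=48. No mix of the others beats 24×44 = 1056.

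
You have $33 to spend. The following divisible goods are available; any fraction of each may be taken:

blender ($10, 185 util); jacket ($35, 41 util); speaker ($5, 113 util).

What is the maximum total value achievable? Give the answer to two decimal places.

Take in order of value per unit:
- speaker (113/5 per unit): all 5 → value 113, running total 113.00
- blender (185/10 per unit): all 10 → value 185, running total 298.00
- jacket (41/35 per unit): 18 of 35 → value 18×41/35 = 21.0857, running total 319.09
Total 319.09.

319.09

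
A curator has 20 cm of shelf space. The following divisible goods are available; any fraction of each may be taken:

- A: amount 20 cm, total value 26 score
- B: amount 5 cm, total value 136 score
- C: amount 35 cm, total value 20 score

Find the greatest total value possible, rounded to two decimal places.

155.50

Take in order of value per unit:
- B (136/5 per unit): all 5 → value 136, running total 136.00
- A (26/20 per unit): 15 of 20 → value 15×26/20 = 19.5000, running total 155.50
Total 155.50.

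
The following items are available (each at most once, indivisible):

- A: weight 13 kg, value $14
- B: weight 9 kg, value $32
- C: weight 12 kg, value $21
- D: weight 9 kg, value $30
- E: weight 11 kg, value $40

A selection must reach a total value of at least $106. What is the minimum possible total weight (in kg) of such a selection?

Subsets with value ≥ 106, sorted by total weight:
- B+C+D+E: weight 41, value 123
- A+B+D+E: weight 42, value 116
Minimum weight: 41 kg.

41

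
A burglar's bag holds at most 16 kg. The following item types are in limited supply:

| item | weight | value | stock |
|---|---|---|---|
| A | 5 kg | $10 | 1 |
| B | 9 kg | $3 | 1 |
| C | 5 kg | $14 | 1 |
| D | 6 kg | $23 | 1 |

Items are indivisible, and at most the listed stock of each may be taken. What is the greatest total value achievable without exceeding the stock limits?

$47

Top feasible selections:
- 1×A + 1×C + 1×D: weight 16, value 47
- 1×C + 1×D: weight 11, value 37
Best: $47.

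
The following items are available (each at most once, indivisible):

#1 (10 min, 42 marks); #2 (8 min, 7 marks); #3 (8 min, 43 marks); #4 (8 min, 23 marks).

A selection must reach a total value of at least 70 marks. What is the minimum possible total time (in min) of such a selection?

18

Subsets with value ≥ 70, sorted by total time:
- #1+#3: time 18, value 85
- #2+#3+#4: time 24, value 73
- #1+#3+#4: time 26, value 108
- #1+#2+#3: time 26, value 92
Minimum time: 18 min.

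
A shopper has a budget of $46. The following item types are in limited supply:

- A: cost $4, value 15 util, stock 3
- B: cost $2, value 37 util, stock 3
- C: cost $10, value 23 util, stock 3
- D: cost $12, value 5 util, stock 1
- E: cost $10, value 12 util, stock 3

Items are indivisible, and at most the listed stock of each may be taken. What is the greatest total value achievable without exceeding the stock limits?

210 util

Best selections within cost 46 and stock limits:
- 2×A + 3×B + 3×C: cost 44, value 210
- 3×A + 3×B + 2×C: cost 38, value 202
- 2×A + 3×B + 2×C + 1×E: cost 44, value 199
Best: 210 util.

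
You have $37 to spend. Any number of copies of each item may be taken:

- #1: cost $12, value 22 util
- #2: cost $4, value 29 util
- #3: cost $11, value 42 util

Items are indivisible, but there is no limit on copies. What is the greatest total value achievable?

Best value-per-unit is #2 at 29/4, and filling with it alone uses cost 9×4=36. No mix of the others beats 9×29 = 261.

261 util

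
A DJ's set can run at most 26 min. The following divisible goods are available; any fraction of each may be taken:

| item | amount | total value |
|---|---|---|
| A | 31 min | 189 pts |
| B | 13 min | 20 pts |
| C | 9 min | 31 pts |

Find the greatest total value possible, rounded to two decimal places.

158.52

Take in order of value per unit:
- A (189/31 per unit): 26 of 31 → value 26×189/31 = 158.5161, running total 158.52
Total 158.52.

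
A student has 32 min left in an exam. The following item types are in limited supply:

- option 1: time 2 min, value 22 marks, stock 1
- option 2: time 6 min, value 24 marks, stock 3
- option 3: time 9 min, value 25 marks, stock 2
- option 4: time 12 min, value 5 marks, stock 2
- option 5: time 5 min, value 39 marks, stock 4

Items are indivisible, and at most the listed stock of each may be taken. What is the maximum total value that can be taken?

Best selections within time 32 and stock limits:
- 2×option 2 + 4×option 5: time 32, value 204
- 1×option 1 + 1×option 3 + 4×option 5: time 31, value 203
- 1×option 1 + 1×option 2 + 4×option 5: time 28, value 202
Best: 204 marks.

204 marks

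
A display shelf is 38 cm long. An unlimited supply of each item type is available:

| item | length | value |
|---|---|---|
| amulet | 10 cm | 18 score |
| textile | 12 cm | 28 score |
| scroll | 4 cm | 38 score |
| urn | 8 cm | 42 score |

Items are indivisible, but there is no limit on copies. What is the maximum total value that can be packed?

342 score

Best value-per-unit is scroll at 38/4, and filling with it alone uses length 9×4=36. No mix of the others beats 9×38 = 342.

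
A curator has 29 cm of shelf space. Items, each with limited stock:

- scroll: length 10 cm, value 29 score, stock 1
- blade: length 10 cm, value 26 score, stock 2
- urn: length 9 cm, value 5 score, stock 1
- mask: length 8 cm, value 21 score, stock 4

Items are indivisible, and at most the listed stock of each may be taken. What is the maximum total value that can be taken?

Best selections within length 29 and stock limits:
- 1×scroll + 1×blade + 1×mask: length 28, value 76
- 2×blade + 1×mask: length 28, value 73
Best: 76 score.

76 score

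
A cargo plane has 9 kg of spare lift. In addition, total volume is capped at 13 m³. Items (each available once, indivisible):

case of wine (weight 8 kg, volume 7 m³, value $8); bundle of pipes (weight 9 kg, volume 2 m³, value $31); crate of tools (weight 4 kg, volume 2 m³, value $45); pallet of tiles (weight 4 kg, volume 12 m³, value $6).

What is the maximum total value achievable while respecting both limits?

$45

Feasible sets respecting both limits:
- crate of tools: weight 4, volume 2, value 45
- bundle of pipes: weight 9, volume 2, value 31
- case of wine: weight 8, volume 7, value 8
Best: $45.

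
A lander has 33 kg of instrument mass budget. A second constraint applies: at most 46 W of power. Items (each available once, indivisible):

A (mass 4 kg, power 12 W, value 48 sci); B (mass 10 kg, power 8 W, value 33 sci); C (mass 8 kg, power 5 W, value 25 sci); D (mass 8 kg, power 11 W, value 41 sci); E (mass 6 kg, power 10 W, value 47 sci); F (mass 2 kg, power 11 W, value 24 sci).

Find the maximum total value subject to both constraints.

177 sci

Feasible sets respecting both limits:
- A+B+C+E+F: mass 30, power 46, value 177
- A+B+D+E: mass 28, power 41, value 169
- A+C+D+E: mass 26, power 38, value 161
Best: 177 sci.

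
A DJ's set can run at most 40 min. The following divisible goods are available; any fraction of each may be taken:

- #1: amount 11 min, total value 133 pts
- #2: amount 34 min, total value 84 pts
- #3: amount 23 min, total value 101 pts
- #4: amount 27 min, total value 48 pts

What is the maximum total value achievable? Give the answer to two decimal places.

248.82

Take in order of value per unit:
- #1 (133/11 per unit): all 11 → value 133, running total 133.00
- #3 (101/23 per unit): all 23 → value 101, running total 234.00
- #2 (84/34 per unit): 6 of 34 → value 6×84/34 = 14.8235, running total 248.82
Total 248.82.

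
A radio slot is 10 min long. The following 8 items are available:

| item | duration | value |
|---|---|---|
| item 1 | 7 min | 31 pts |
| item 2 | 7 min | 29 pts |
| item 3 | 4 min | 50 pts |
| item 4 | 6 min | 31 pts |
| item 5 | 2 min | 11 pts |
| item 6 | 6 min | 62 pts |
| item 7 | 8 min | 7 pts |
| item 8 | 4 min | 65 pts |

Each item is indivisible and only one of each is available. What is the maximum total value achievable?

127 pts

Check high-value combinations within 10 min:
- item 6+item 8: duration 6+4=10, value 62+65=127
- item 3+item 5+item 8: duration 4+2+4=10, value 50+11+65=126
- item 3+item 8: duration 4+4=8, value 50+65=115
- item 3+item 6: duration 4+6=10, value 50+62=112
- item 4+item 8: duration 6+4=10, value 31+65=96
Best: 127 pts.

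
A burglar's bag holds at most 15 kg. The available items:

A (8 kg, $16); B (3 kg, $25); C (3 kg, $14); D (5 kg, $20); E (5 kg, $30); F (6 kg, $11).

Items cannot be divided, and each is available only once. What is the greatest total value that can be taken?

$75

Check high-value combinations within 15 kg:
- B+D+E: weight 3+5+5=13, value 25+20+30=75
- B+C+E: weight 3+3+5=11, value 25+14+30=69
- B+E+F: weight 3+5+6=14, value 25+30+11=66
Best: $75.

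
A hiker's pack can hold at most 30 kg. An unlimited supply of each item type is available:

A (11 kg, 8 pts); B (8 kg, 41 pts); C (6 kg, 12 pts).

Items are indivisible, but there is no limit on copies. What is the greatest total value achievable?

Best value-per-unit is B at 41/8; filling with it alone gives 3×41 = 123.
Optimal mix: 3×B + 1×C → weight 30, value 135.

135 pts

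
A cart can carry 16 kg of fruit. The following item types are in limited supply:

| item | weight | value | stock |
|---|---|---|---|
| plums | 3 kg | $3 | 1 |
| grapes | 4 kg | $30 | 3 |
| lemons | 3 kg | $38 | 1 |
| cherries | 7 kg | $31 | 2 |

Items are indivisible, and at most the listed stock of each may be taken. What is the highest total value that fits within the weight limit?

Top feasible selections:
- 3×grapes + 1×lemons: weight 15, value 128
- 1×plums + 2×grapes + 1×lemons: weight 14, value 101
Best: $128.

$128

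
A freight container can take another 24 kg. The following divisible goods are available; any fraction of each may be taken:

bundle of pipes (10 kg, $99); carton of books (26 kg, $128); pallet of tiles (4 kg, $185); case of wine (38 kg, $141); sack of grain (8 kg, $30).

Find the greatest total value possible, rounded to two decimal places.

333.23

Take in order of value per unit:
- pallet of tiles (185/4 per unit): all 4 → value 185, running total 185.00
- bundle of pipes (99/10 per unit): all 10 → value 99, running total 284.00
- carton of books (128/26 per unit): 10 of 26 → value 10×128/26 = 49.2308, running total 333.23
Total 333.23.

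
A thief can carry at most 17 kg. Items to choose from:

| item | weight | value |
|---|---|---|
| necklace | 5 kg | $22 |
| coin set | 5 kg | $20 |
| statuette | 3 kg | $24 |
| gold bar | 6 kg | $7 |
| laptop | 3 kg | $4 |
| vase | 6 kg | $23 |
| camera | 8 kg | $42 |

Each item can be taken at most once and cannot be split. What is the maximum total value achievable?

Check high-value combinations within 17 kg:
- statuette+vase+camera: weight 3+6+8=17, value 24+23+42=89
- necklace+statuette+camera: weight 5+3+8=16, value 22+24+42=88
- coin set+statuette+camera: weight 5+3+8=16, value 20+24+42=86
- necklace+statuette+laptop+vase: weight 5+3+3+6=17, value 22+24+4+23=73
- statuette+gold bar+camera: weight 3+6+8=17, value 24+7+42=73
Best: $89.

$89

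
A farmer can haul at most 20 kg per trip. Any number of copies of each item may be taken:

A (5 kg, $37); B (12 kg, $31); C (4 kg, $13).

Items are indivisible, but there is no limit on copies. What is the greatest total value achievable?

$148

Best value-per-unit is A at 37/5, and filling with it alone uses weight 4×5=20. No mix of the others beats 4×37 = 148.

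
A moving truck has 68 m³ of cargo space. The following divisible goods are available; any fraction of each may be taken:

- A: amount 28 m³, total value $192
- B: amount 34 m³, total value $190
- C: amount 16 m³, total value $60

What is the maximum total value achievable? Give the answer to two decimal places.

Take in order of value per unit:
- A (192/28 per unit): all 28 → value 192, running total 192.00
- B (190/34 per unit): all 34 → value 190, running total 382.00
- C (60/16 per unit): 6 of 16 → value 6×60/16 = 22.5000, running total 404.50
Total 404.50.

404.50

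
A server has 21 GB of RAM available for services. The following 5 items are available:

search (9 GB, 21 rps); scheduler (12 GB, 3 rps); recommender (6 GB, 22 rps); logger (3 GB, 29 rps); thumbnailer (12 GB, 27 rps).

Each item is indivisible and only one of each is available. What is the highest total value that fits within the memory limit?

Check high-value combinations within 21 GB:
- recommender+logger+thumbnailer: memory 6+3+12=21, value 22+29+27=78
- search+recommender+logger: memory 9+6+3=18, value 21+22+29=72
- logger+thumbnailer: memory 3+12=15, value 29+27=56
Best: 78 rps.

78 rps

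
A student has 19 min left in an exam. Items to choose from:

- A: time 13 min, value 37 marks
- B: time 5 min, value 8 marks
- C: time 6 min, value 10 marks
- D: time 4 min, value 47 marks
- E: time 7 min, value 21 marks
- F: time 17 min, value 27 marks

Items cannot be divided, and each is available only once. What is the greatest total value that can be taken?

84 marks

Check high-value combinations within 19 min:
- A+D: time 13+4=17, value 37+47=84
- C+D+E: time 6+4+7=17, value 10+47+21=78
- B+D+E: time 5+4+7=16, value 8+47+21=76
Best: 84 marks.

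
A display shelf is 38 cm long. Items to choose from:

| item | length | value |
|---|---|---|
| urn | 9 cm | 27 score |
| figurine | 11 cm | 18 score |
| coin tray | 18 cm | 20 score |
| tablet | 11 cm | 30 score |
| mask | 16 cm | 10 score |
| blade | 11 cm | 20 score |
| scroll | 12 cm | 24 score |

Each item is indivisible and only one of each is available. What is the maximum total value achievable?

Check high-value combinations within 38 cm:
- urn+tablet+scroll: length 9+11+12=32, value 27+30+24=81
- urn+tablet+blade: length 9+11+11=31, value 27+30+20=77
- urn+coin tray+tablet: length 9+18+11=38, value 27+20+30=77
Best: 81 score.

81 score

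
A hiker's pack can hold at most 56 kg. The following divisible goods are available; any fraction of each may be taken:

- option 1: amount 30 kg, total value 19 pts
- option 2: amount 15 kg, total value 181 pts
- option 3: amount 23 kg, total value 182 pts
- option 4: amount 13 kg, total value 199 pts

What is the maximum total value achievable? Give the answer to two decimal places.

565.17

Take in order of value per unit:
- option 4 (199/13 per unit): all 13 → value 199, running total 199.00
- option 2 (181/15 per unit): all 15 → value 181, running total 380.00
- option 3 (182/23 per unit): all 23 → value 182, running total 562.00
- option 1 (19/30 per unit): 5 of 30 → value 5×19/30 = 3.1667, running total 565.17
Total 565.17.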